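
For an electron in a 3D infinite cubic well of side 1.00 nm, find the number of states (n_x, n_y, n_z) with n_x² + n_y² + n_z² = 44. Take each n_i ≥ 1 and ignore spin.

The level has n_x² + n_y² + n_z² = 44. The ordered positive-integer solutions are (2, 2, 6), (2, 6, 2), (6, 2, 2).
That gives 3 states.

degeneracy = 3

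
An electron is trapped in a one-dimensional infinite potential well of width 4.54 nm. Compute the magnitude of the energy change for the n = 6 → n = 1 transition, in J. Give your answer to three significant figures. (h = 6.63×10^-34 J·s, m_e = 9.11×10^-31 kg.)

E_1 = h²/(8m_eL²) = 2.926×10^-21 J.
|ΔE| = |6² − 1²|·E_1 = 35·2.926×10^-21 J = 1.02×10^-19 J.

|ΔE| = 1.02×10^-19 J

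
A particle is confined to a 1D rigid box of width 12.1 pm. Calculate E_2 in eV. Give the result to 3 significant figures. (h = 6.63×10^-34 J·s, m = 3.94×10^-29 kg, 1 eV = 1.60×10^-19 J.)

For an infinite well E_n = n²h²/(8mL²), so E_1 = h²/(8mL²) = (6.63×10^-34)²/(8·3.94×10^-29·(1.21×10^-11 m)²) = 9.525×10^-18 J.
Then E_2 = 2²·E_1 = 4·9.525×10^-18 J = 3.810×10^-17 J.
Converting, E_2 = 3.810×10^-17 J / (1.60×10^-19 J/eV) = 238 eV.

E_2 = 238 eV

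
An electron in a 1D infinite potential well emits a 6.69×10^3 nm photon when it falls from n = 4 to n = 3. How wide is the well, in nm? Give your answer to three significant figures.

L = 3.77 nm

The photon carries ΔE = hc/λ = 6.626×10^-34·2.998×10^8/6.69×10^-6 m = 2.969×10^-20 J.
Since ΔE = (4² − 3²)E_1, E_1 = 4.241×10^-21 J, and L = h/√(8m_eE_1) = 3.77×10^-9 m = 3.77 nm.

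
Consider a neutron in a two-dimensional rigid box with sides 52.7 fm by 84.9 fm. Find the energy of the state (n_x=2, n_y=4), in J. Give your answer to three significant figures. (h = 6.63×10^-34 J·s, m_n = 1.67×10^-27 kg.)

For a 2D rectangular well E = (h²/8m_n)·Σ n_i²/L_i² = (6.63×10^-34)²/(8·1.67×10^-27) · [2²/(52.7 fm)² + 4²/(84.9 fm)²].
Evaluating gives E = 1.20×10^-13 J.

E = 1.20×10^-13 J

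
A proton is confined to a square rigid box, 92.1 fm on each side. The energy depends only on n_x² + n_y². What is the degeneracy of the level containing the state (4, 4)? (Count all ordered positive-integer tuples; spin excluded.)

The level has n_x² + n_y² = 32. The ordered positive-integer solutions are (4, 4).
That gives 1 state.

degeneracy = 1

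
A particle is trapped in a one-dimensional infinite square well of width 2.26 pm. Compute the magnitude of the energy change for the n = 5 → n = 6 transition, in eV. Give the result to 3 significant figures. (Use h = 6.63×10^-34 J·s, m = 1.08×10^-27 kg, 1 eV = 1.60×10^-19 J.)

|ΔE| = 685 eV

E_1 = h²/(8mL²) = 9.961×10^-18 J.
|ΔE| = |5² − 6²|·E_1 = 11·9.961×10^-18 J = 1.096×10^-16 J = 685 eV.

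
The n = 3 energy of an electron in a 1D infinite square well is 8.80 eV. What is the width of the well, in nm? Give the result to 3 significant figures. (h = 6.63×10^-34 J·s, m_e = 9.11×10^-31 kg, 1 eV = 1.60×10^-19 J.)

L = 0.621 nm

From E_n = n²h²/(8m_eL²), L = n·h/√(8m_eE_n).
E_3 = 8.80 eV = 1.408×10^-18 J, so L = 3·6.63×10^-34/√(8·9.11×10^-31·1.408×10^-18) = 6.21×10^-10 m = 0.621 nm.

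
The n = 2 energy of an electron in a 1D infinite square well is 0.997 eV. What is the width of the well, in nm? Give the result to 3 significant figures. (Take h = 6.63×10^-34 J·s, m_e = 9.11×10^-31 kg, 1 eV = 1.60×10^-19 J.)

L = 1.23 nm

From E_n = n²h²/(8m_eL²), L = n·h/√(8m_eE_n).
E_2 = 0.997 eV = 1.595×10^-19 J, so L = 2·6.63×10^-34/√(8·9.11×10^-31·1.595×10^-19) = 1.23×10^-9 m = 1.23 nm.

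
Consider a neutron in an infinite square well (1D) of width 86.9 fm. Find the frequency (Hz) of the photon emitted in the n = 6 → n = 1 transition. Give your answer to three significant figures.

f = 2.29×10^20 Hz

E_1 = h²/(8m_nL²) = 4.339×10^-15 J and ΔE = (6² − 1²)E_1 = 1.519×10^-13 J.
f = ΔE/h = 1.519×10^-13/6.626×10^-34 = 2.29×10^20 Hz.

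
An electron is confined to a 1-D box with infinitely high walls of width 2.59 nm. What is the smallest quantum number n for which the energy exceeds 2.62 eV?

n = 7

E_1 = h²/(8m_eL²) = 8.981×10^-21 J = 0.05606 eV.
Need n² > 2.62/0.05606 = 46.74, i.e. n > 6.837.
The smallest integer satisfying this is n = 7.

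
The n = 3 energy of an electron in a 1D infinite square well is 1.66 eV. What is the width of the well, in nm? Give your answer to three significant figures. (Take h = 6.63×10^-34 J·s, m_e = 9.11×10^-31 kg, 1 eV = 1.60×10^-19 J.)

L = 1.43 nm

From E_n = n²h²/(8m_eL²), L = n·h/√(8m_eE_n).
E_3 = 1.66 eV = 2.656×10^-19 J, so L = 3·6.63×10^-34/√(8·9.11×10^-31·2.656×10^-19) = 1.43×10^-9 m = 1.43 nm.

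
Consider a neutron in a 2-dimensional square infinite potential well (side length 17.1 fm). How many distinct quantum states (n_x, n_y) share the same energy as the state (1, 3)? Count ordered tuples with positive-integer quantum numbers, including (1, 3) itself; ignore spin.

The level has n_x² + n_y² = 10. The ordered positive-integer solutions are (1, 3), (3, 1).
That gives 2 states.

degeneracy = 2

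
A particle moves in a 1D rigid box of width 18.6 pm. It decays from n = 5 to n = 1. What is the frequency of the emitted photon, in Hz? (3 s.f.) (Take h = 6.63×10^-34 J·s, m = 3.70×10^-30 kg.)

f = 1.55×10^18 Hz

E_1 = h²/(8mL²) = 4.292×10^-17 J and ΔE = (5² − 1²)E_1 = 1.030×10^-15 J.
f = ΔE/h = 1.030×10^-15/6.63×10^-34 = 1.55×10^18 Hz.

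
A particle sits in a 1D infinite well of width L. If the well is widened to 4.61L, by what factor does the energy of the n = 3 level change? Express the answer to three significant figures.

E_n ∝ 1/L², so the energy scales by 1/4.61² = 0.0471.

0.0471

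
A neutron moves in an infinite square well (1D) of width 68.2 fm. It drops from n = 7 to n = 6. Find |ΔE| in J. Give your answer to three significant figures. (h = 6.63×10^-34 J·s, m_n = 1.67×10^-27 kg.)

|ΔE| = 9.20×10^-14 J

E_1 = h²/(8m_nL²) = 7.074×10^-15 J.
|ΔE| = |7² − 6²|·E_1 = 13·7.074×10^-15 J = 9.20×10^-14 J.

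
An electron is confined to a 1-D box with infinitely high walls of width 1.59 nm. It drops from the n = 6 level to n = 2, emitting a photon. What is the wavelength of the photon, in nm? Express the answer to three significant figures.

λ = 260 nm

E_1 = h²/(8m_eL²) = 2.383×10^-20 J, so ΔE = (6² − 2²)E_1 = 7.626×10^-19 J.
λ = hc/ΔE = (6.626×10^-34·2.998×10^8)/7.626×10^-19 = 2.60×10^-7 m = 260 nm.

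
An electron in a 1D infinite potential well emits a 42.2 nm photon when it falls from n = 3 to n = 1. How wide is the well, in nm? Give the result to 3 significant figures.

The photon carries ΔE = hc/λ = 6.626×10^-34·2.998×10^8/4.22×10^-8 m = 4.707×10^-18 J.
Since ΔE = (3² − 1²)E_1, E_1 = 5.884×10^-19 J, and L = h/√(8m_eE_1) = 3.20×10^-10 m = 0.320 nm.

L = 0.320 nm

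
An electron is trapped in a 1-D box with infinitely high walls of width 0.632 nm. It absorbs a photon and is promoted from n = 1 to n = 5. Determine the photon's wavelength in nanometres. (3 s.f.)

λ = 54.9 nm

E_1 = h²/(8m_eL²) = 1.508×10^-19 J, so ΔE = (5² − 1²)E_1 = 3.619×10^-18 J.
λ = hc/ΔE = (6.626×10^-34·2.998×10^8)/3.619×10^-18 = 5.49×10^-8 m = 54.9 nm.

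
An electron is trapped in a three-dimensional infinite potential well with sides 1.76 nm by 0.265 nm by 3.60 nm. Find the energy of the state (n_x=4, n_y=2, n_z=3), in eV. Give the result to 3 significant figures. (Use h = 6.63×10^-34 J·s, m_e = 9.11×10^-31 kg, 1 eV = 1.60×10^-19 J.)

For a 3D rectangular well E = (h²/8m_e)·Σ n_i²/L_i² = (6.63×10^-34)²/(8·9.11×10^-31) · [4²/(1.76 nm)² + 2²/(0.265 nm)² + 3²/(3.60 nm)²].
Evaluating gives E = 3.789×10^-18 J = 23.7 eV.

E = 23.7 eV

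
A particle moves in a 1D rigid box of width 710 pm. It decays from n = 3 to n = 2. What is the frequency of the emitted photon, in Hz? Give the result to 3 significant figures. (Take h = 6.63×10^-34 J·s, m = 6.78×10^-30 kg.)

E_1 = h²/(8mL²) = 1.608×10^-20 J and ΔE = (3² − 2²)E_1 = 8.040×10^-20 J.
f = ΔE/h = 8.040×10^-20/6.63×10^-34 = 1.21×10^14 Hz.

f = 1.21×10^14 Hz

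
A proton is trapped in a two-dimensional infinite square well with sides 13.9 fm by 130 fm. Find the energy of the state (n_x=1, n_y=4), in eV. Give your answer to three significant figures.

For a 2D rectangular well E = (h²/8m_p)·Σ n_i²/L_i² = (6.626×10^-34)²/(8·1.673×10^-27) · [1²/(13.9 fm)² + 4²/(130 fm)²].
Evaluating gives E = 2.008×10^-13 J = 1.25×10^6 eV.

E = 1.25×10^6 eV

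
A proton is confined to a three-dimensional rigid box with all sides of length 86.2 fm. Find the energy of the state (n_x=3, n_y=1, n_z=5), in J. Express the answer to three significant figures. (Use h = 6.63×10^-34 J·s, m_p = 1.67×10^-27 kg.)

E = 1.55×10^-13 J

For a 3D rectangular well E = (h²/8m_p)·Σ n_i²/L_i² = (6.63×10^-34)²/(8·1.67×10^-27) · [3²/(86.2 fm)² + 1²/(86.2 fm)² + 5²/(86.2 fm)²].
Evaluating gives E = 1.55×10^-13 J.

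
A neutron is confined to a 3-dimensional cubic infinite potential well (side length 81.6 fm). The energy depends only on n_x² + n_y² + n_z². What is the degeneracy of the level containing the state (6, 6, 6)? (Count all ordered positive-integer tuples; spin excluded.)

The level has n_x² + n_y² + n_z² = 108. The ordered positive-integer solutions are (2, 2, 10), (2, 10, 2), (6, 6, 6), (10, 2, 2).
That gives 4 states.

degeneracy = 4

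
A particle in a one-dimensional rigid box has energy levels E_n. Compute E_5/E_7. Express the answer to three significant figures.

0.510

E_n ∝ n², so E_5/E_7 = 5²/7² = 25/49 = 0.510.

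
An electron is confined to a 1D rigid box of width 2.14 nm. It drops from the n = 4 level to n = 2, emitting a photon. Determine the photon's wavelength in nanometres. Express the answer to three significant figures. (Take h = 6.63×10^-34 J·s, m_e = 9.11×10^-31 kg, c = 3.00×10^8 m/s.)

E_1 = h²/(8m_eL²) = 1.317×10^-20 J, so ΔE = (4² − 2²)E_1 = 1.580×10^-19 J.
λ = hc/ΔE = (6.63×10^-34·3.00×10^8)/1.580×10^-19 = 1.26×10^-6 m = 1.26×10^3 nm.

λ = 1.26×10^3 nm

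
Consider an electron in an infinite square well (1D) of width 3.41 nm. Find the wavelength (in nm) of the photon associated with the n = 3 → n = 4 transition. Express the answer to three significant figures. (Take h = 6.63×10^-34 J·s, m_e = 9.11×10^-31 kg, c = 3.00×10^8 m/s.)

E_1 = h²/(8m_eL²) = 5.187×10^-21 J, so ΔE = (4² − 3²)E_1 = 3.631×10^-20 J.
λ = hc/ΔE = (6.63×10^-34·3.00×10^8)/3.631×10^-20 = 5.48×10^-6 m = 5.48×10^3 nm.

λ = 5.48×10^3 nm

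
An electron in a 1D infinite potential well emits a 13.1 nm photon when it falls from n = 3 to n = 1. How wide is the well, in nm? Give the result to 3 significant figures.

The photon carries ΔE = hc/λ = 6.626×10^-34·2.998×10^8/1.31×10^-8 m = 1.516×10^-17 J.
Since ΔE = (3² − 1²)E_1, E_1 = 1.895×10^-18 J, and L = h/√(8m_eE_1) = 1.78×10^-10 m = 0.178 nm.

L = 0.178 nm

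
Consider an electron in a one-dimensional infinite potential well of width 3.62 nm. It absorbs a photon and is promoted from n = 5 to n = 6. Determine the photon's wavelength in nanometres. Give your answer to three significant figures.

λ = 3.93×10^3 nm

E_1 = h²/(8m_eL²) = 4.598×10^-21 J, so ΔE = (6² − 5²)E_1 = 5.058×10^-20 J.
λ = hc/ΔE = (6.626×10^-34·2.998×10^8)/5.058×10^-20 = 3.93×10^-6 m = 3.93×10^3 nm.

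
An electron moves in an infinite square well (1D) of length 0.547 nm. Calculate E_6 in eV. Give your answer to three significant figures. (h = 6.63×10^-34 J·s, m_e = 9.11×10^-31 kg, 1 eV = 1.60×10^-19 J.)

For an infinite well E_n = n²h²/(8m_eL²), so E_1 = h²/(8m_eL²) = (6.63×10^-34)²/(8·9.11×10^-31·(5.47×10^-10 m)²) = 2.016×10^-19 J.
Then E_6 = 6²·E_1 = 36·2.016×10^-19 J = 7.258×10^-18 J.
Converting, E_6 = 7.258×10^-18 J / (1.60×10^-19 J/eV) = 45.4 eV.

E_6 = 45.4 eV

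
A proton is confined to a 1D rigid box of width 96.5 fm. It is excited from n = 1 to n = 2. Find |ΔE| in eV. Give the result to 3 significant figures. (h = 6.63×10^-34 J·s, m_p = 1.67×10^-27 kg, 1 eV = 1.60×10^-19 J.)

|ΔE| = 6.62×10^4 eV

E_1 = h²/(8m_pL²) = 3.533×10^-15 J.
|ΔE| = |1² − 2²|·E_1 = 3·3.533×10^-15 J = 1.060×10^-14 J = 6.62×10^4 eV.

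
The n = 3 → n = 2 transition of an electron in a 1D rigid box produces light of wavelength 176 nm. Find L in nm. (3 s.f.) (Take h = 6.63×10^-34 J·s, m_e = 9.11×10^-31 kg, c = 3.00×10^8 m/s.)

The photon carries ΔE = hc/λ = 6.63×10^-34·3.00×10^8/1.76×10^-7 m = 1.130×10^-18 J.
Since ΔE = (3² − 2²)E_1, E_1 = 2.260×10^-19 J, and L = h/√(8m_eE_1) = 5.17×10^-10 m = 0.517 nm.

L = 0.517 nm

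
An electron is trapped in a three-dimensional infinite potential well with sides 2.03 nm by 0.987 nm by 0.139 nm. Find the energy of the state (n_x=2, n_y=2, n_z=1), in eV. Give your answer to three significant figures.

E = 21.4 eV

For a 3D rectangular well E = (h²/8m_e)·Σ n_i²/L_i² = (6.626×10^-34)²/(8·9.109×10^-31) · [2²/(2.03 nm)² + 2²/(0.987 nm)² + 1²/(0.139 nm)²].
Evaluating gives E = 3.424×10^-18 J = 21.4 eV.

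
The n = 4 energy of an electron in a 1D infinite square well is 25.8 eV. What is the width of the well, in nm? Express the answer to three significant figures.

L = 0.483 nm

From E_n = n²h²/(8m_eL²), L = n·h/√(8m_eE_n).
E_4 = 25.8 eV = 4.133×10^-18 J, so L = 4·6.626×10^-34/√(8·9.109×10^-31·4.133×10^-18) = 4.83×10^-10 m = 0.483 nm.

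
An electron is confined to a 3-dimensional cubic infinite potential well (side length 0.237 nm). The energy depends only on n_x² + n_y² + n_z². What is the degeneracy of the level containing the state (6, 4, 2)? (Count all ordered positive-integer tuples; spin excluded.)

degeneracy = 6

The level has n_x² + n_y² + n_z² = 56. The ordered positive-integer solutions are (2, 4, 6), (2, 6, 4), (4, 2, 6), (4, 6, 2), (6, 2, 4), (6, 4, 2).
That gives 6 states.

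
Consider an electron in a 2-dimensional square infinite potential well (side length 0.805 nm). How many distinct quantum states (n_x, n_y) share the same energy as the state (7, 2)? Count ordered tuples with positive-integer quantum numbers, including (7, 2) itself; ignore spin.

degeneracy = 2

The level has n_x² + n_y² = 53. The ordered positive-integer solutions are (2, 7), (7, 2).
That gives 2 states.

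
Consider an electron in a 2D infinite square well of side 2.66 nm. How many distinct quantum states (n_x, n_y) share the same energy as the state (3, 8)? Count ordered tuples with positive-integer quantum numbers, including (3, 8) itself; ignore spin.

The level has n_x² + n_y² = 73. The ordered positive-integer solutions are (3, 8), (8, 3).
That gives 2 states.

degeneracy = 2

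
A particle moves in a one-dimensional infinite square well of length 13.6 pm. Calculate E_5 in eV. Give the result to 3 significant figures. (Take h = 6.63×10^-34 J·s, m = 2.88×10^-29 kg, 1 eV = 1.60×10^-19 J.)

E_5 = 1.61×10^3 eV

For an infinite well E_n = n²h²/(8mL²), so E_1 = h²/(8mL²) = (6.63×10^-34)²/(8·2.88×10^-29·(1.36×10^-11 m)²) = 1.031×10^-17 J.
Then E_5 = 5²·E_1 = 25·1.031×10^-17 J = 2.577×10^-16 J.
Converting, E_5 = 2.577×10^-16 J / (1.60×10^-19 J/eV) = 1.61×10^3 eV.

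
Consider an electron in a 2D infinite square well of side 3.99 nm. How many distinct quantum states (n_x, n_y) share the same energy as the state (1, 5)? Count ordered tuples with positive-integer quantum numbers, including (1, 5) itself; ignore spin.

degeneracy = 2

The level has n_x² + n_y² = 26. The ordered positive-integer solutions are (1, 5), (5, 1).
That gives 2 states.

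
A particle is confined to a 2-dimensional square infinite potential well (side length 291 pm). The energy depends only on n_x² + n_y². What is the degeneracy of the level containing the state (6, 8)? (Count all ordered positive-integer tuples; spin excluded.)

degeneracy = 2

The level has n_x² + n_y² = 100. The ordered positive-integer solutions are (6, 8), (8, 6).
That gives 2 states.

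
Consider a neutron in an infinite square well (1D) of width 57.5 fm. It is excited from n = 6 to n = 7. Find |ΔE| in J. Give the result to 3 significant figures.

E_1 = h²/(8m_nL²) = 9.910×10^-15 J.
|ΔE| = |6² − 7²|·E_1 = 13·9.910×10^-15 J = 1.29×10^-13 J.

|ΔE| = 1.29×10^-13 J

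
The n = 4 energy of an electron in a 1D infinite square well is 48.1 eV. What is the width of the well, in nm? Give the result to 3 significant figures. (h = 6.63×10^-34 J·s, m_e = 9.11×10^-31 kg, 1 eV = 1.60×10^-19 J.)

L = 0.354 nm

From E_n = n²h²/(8m_eL²), L = n·h/√(8m_eE_n).
E_4 = 48.1 eV = 7.696×10^-18 J, so L = 4·6.63×10^-34/√(8·9.11×10^-31·7.696×10^-18) = 3.54×10^-10 m = 0.354 nm.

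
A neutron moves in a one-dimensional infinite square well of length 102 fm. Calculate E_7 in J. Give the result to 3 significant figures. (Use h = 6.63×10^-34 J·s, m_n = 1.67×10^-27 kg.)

E_7 = 1.55×10^-13 J

For an infinite well E_n = n²h²/(8m_nL²), so E_1 = h²/(8m_nL²) = (6.63×10^-34)²/(8·1.67×10^-27·(1.02×10^-13 m)²) = 3.162×10^-15 J.
Then E_7 = 7²·E_1 = 49·3.162×10^-15 J = 1.55×10^-13 J.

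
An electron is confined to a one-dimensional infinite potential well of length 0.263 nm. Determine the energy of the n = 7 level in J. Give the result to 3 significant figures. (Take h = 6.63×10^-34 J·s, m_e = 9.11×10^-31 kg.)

For an infinite well E_n = n²h²/(8m_eL²), so E_1 = h²/(8m_eL²) = (6.63×10^-34)²/(8·9.11×10^-31·(2.63×10^-10 m)²) = 8.720×10^-19 J.
Then E_7 = 7²·E_1 = 49·8.720×10^-19 J = 4.27×10^-17 J.

E_7 = 4.27×10^-17 J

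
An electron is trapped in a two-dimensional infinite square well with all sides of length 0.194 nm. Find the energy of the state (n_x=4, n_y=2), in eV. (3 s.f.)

For a 2D rectangular well E = (h²/8m_e)·Σ n_i²/L_i² = (6.626×10^-34)²/(8·9.109×10^-31) · [4²/(0.194 nm)² + 2²/(0.194 nm)²].
Evaluating gives E = 3.202×10^-17 J = 200 eV.

E = 200 eV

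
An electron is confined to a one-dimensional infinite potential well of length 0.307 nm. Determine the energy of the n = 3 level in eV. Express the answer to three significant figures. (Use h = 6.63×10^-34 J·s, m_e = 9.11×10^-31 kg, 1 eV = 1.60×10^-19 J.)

E_3 = 36.0 eV

For an infinite well E_n = n²h²/(8m_eL²), so E_1 = h²/(8m_eL²) = (6.63×10^-34)²/(8·9.11×10^-31·(3.07×10^-10 m)²) = 6.399×10^-19 J.
Then E_3 = 3²·E_1 = 9·6.399×10^-19 J = 5.759×10^-18 J.
Converting, E_3 = 5.759×10^-18 J / (1.60×10^-19 J/eV) = 36.0 eV.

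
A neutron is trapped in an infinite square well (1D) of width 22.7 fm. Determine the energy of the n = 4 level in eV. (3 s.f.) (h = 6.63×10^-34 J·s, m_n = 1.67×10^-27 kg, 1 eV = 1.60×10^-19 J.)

For an infinite well E_n = n²h²/(8m_nL²), so E_1 = h²/(8m_nL²) = (6.63×10^-34)²/(8·1.67×10^-27·(2.27×10^-14 m)²) = 6.385×10^-14 J.
Then E_4 = 4²·E_1 = 16·6.385×10^-14 J = 1.022×10^-12 J.
Converting, E_4 = 1.022×10^-12 J / (1.60×10^-19 J/eV) = 6.39×10^6 eV.

E_4 = 6.39×10^6 eV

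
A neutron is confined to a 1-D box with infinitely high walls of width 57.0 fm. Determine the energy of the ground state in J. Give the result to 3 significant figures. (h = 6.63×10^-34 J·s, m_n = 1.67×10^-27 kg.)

For an infinite well E_n = n²h²/(8m_nL²), so E_1 = h²/(8m_nL²) = (6.63×10^-34)²/(8·1.67×10^-27·(5.70×10^-14 m)²) = 1.013×10^-14 J.

E_1 = 1.01×10^-14 J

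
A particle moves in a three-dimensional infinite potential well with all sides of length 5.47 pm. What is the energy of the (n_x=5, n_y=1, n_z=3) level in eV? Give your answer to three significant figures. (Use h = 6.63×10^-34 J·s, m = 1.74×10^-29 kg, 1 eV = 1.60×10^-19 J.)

E = 2.31×10^4 eV

For a 3D rectangular well E = (h²/8m)·Σ n_i²/L_i² = (6.63×10^-34)²/(8·1.74×10^-29) · [5²/(5.47 pm)² + 1²/(5.47 pm)² + 3²/(5.47 pm)²].
Evaluating gives E = 3.694×10^-15 J = 2.31×10^4 eV.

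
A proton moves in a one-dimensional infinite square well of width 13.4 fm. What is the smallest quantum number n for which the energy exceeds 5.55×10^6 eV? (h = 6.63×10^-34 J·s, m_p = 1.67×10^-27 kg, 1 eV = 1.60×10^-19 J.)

n = 3

E_1 = h²/(8m_pL²) = 1.832×10^-13 J = 1.145×10^6 eV.
Need n² > 5.55×10^6/1.145×10^6 = 4.847, i.e. n > 2.202.
The smallest integer satisfying this is n = 3.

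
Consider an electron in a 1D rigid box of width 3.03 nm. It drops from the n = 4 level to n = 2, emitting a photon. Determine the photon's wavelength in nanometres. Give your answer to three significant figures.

E_1 = h²/(8m_eL²) = 6.562×10^-21 J, so ΔE = (4² − 2²)E_1 = 7.874×10^-20 J.
λ = hc/ΔE = (6.626×10^-34·2.998×10^8)/7.874×10^-20 = 2.52×10^-6 m = 2.52×10^3 nm.

λ = 2.52×10^3 nm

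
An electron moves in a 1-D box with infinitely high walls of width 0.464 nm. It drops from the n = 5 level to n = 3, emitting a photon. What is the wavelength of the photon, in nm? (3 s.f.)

E_1 = h²/(8m_eL²) = 2.798×10^-19 J, so ΔE = (5² − 3²)E_1 = 4.477×10^-18 J.
λ = hc/ΔE = (6.626×10^-34·2.998×10^8)/4.477×10^-18 = 4.44×10^-8 m = 44.4 nm.

λ = 44.4 nm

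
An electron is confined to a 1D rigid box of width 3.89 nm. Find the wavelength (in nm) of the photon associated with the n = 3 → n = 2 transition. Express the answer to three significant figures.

λ = 9.98×10^3 nm

E_1 = h²/(8m_eL²) = 3.981×10^-21 J, so ΔE = (3² − 2²)E_1 = 1.991×10^-20 J.
λ = hc/ΔE = (6.626×10^-34·2.998×10^8)/1.991×10^-20 = 9.98×10^-6 m = 9.98×10^3 nm.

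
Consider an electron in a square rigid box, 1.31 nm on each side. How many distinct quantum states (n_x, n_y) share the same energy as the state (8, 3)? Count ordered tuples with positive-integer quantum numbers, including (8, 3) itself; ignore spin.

The level has n_x² + n_y² = 73. The ordered positive-integer solutions are (3, 8), (8, 3).
That gives 2 states.

degeneracy = 2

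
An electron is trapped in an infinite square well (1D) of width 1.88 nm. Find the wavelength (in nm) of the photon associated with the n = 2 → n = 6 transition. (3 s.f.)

λ = 364 nm

E_1 = h²/(8m_eL²) = 1.705×10^-20 J, so ΔE = (6² − 2²)E_1 = 5.456×10^-19 J.
λ = hc/ΔE = (6.626×10^-34·2.998×10^8)/5.456×10^-19 = 3.64×10^-7 m = 364 nm.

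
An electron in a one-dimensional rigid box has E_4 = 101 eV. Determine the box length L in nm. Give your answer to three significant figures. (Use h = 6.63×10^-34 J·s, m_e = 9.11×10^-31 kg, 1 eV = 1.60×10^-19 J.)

From E_n = n²h²/(8m_eL²), L = n·h/√(8m_eE_n).
E_4 = 101 eV = 1.616×10^-17 J, so L = 4·6.63×10^-34/√(8·9.11×10^-31·1.616×10^-17) = 2.44×10^-10 m = 0.244 nm.

L = 0.244 nm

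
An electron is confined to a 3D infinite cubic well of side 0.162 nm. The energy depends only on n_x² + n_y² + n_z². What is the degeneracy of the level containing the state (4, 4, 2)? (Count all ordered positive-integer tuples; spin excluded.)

degeneracy = 3

The level has n_x² + n_y² + n_z² = 36. The ordered positive-integer solutions are (2, 4, 4), (4, 2, 4), (4, 4, 2).
That gives 3 states.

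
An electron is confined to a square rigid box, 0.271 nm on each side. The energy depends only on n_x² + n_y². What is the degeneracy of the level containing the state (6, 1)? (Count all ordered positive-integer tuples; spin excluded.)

The level has n_x² + n_y² = 37. The ordered positive-integer solutions are (1, 6), (6, 1).
That gives 2 states.

degeneracy = 2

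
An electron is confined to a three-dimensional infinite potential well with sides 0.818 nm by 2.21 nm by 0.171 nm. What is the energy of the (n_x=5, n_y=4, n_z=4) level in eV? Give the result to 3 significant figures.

E = 221 eV

For a 3D rectangular well E = (h²/8m_e)·Σ n_i²/L_i² = (6.626×10^-34)²/(8·9.109×10^-31) · [5²/(0.818 nm)² + 4²/(2.21 nm)² + 4²/(0.171 nm)²].
Evaluating gives E = 3.541×10^-17 J = 221 eV.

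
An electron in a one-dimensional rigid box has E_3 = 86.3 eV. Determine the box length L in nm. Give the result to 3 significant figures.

L = 0.198 nm

From E_n = n²h²/(8m_eL²), L = n·h/√(8m_eE_n).
E_3 = 86.3 eV = 1.383×10^-17 J, so L = 3·6.626×10^-34/√(8·9.109×10^-31·1.383×10^-17) = 1.98×10^-10 m = 0.198 nm.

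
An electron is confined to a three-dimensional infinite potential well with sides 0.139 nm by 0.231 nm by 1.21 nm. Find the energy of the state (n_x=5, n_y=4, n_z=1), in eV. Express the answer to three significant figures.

E = 600 eV

For a 3D rectangular well E = (h²/8m_e)·Σ n_i²/L_i² = (6.626×10^-34)²/(8·9.109×10^-31) · [5²/(0.139 nm)² + 4²/(0.231 nm)² + 1²/(1.21 nm)²].
Evaluating gives E = 9.606×10^-17 J = 600 eV.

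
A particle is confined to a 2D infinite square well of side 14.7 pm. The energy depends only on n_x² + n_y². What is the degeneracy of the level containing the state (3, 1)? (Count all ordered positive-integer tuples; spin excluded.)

The level has n_x² + n_y² = 10. The ordered positive-integer solutions are (1, 3), (3, 1).
That gives 2 states.

degeneracy = 2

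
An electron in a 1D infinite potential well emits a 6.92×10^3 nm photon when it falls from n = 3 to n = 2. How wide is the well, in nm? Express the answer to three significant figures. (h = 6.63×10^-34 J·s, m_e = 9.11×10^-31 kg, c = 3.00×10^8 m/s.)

The photon carries ΔE = hc/λ = 6.63×10^-34·3.00×10^8/6.92×10^-6 m = 2.874×10^-20 J.
Since ΔE = (3² − 2²)E_1, E_1 = 5.748×10^-21 J, and L = h/√(8m_eE_1) = 3.24×10^-9 m = 3.24 nm.

L = 3.24 nm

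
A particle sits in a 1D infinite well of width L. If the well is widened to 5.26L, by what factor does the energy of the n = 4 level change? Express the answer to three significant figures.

0.0361

E_n ∝ 1/L², so the energy scales by 1/5.26² = 0.0361.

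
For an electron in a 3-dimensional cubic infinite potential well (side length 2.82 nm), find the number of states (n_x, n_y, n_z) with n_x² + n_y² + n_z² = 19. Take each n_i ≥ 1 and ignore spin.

degeneracy = 3

The level has n_x² + n_y² + n_z² = 19. The ordered positive-integer solutions are (1, 3, 3), (3, 1, 3), (3, 3, 1).
That gives 3 states.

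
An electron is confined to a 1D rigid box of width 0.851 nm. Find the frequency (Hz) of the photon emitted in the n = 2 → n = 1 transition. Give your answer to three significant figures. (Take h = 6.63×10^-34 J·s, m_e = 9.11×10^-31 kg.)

E_1 = h²/(8m_eL²) = 8.328×10^-20 J and ΔE = (2² − 1²)E_1 = 2.498×10^-19 J.
f = ΔE/h = 2.498×10^-19/6.63×10^-34 = 3.77×10^14 Hz.

f = 3.77×10^14 Hz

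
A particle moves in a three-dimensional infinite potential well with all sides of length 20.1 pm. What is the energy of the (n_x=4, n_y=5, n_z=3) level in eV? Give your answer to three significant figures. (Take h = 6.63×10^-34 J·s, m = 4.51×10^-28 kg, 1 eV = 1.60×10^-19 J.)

E = 94.2 eV

For a 3D rectangular well E = (h²/8m)·Σ n_i²/L_i² = (6.63×10^-34)²/(8·4.51×10^-28) · [4²/(20.1 pm)² + 5²/(20.1 pm)² + 3²/(20.1 pm)²].
Evaluating gives E = 1.508×10^-17 J = 94.2 eV.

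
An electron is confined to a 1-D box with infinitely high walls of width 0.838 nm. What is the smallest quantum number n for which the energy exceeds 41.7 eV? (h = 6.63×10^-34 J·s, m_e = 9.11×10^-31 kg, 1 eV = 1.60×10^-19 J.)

E_1 = h²/(8m_eL²) = 8.589×10^-20 J = 0.5368 eV.
Need n² > 41.7/0.5368 = 77.68, i.e. n > 8.814.
The smallest integer satisfying this is n = 9.

n = 9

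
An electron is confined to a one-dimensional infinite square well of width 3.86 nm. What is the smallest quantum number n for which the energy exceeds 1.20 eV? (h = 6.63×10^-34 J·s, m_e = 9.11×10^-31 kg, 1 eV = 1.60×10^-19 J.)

E_1 = h²/(8m_eL²) = 4.048×10^-21 J = 0.02530 eV.
Need n² > 1.20/0.02530 = 47.43, i.e. n > 6.887.
The smallest integer satisfying this is n = 7.

n = 7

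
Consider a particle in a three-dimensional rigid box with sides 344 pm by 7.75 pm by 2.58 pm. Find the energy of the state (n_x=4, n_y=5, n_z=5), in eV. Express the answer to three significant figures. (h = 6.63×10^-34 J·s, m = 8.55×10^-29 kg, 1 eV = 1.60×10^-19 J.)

For a 3D rectangular well E = (h²/8m)·Σ n_i²/L_i² = (6.63×10^-34)²/(8·8.55×10^-29) · [4²/(344 pm)² + 5²/(7.75 pm)² + 5²/(2.58 pm)²].
Evaluating gives E = 2.681×10^-15 J = 1.68×10^4 eV.

E = 1.68×10^4 eV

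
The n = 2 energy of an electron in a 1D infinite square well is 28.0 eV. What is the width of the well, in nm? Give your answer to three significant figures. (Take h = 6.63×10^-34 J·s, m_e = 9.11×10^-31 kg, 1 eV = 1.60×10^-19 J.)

From E_n = n²h²/(8m_eL²), L = n·h/√(8m_eE_n).
E_2 = 28.0 eV = 4.480×10^-18 J, so L = 2·6.63×10^-34/√(8·9.11×10^-31·4.480×10^-18) = 2.32×10^-10 m = 0.232 nm.

L = 0.232 nm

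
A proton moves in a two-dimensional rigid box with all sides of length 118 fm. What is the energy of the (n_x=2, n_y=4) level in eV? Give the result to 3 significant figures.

For a 2D rectangular well E = (h²/8m_p)·Σ n_i²/L_i² = (6.626×10^-34)²/(8·1.673×10^-27) · [2²/(118 fm)² + 4²/(118 fm)²].
Evaluating gives E = 4.712×10^-14 J = 2.94×10^5 eV.

E = 2.94×10^5 eV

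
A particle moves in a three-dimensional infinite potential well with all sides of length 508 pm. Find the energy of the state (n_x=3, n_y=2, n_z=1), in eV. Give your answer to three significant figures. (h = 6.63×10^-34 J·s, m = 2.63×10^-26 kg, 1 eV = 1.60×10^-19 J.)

For a 3D rectangular well E = (h²/8m)·Σ n_i²/L_i² = (6.63×10^-34)²/(8·2.63×10^-26) · [3²/(508 pm)² + 2²/(508 pm)² + 1²/(508 pm)²].
Evaluating gives E = 1.133×10^-22 J = 7.08×10^-4 eV.

E = 7.08×10^-4 eV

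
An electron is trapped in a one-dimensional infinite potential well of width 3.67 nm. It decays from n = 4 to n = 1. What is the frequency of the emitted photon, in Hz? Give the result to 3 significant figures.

E_1 = h²/(8m_eL²) = 4.473×10^-21 J and ΔE = (4² − 1²)E_1 = 6.709×10^-20 J.
f = ΔE/h = 6.709×10^-20/6.626×10^-34 = 1.01×10^14 Hz.

f = 1.01×10^14 Hz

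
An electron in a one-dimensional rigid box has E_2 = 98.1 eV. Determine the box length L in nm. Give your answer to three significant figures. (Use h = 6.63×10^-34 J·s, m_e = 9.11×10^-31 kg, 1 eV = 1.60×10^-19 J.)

L = 0.124 nm

From E_n = n²h²/(8m_eL²), L = n·h/√(8m_eE_n).
E_2 = 98.1 eV = 1.570×10^-17 J, so L = 2·6.63×10^-34/√(8·9.11×10^-31·1.570×10^-17) = 1.24×10^-10 m = 0.124 nm.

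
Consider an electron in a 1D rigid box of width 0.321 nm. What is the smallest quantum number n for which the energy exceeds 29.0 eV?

E_1 = h²/(8m_eL²) = 5.847×10^-19 J = 3.650 eV.
Need n² > 29.0/3.650 = 7.945, i.e. n > 2.819.
The smallest integer satisfying this is n = 3.

n = 3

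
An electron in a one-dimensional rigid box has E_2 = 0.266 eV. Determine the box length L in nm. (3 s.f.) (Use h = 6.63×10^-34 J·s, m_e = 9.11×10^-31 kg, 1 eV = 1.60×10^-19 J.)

L = 2.38 nm

From E_n = n²h²/(8m_eL²), L = n·h/√(8m_eE_n).
E_2 = 0.266 eV = 4.256×10^-20 J, so L = 2·6.63×10^-34/√(8·9.11×10^-31·4.256×10^-20) = 2.38×10^-9 m = 2.38 nm.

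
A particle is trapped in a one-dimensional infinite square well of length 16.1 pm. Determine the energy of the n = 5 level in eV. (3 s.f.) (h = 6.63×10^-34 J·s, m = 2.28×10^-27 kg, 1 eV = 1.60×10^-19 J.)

E_5 = 14.5 eV

For an infinite well E_n = n²h²/(8mL²), so E_1 = h²/(8mL²) = (6.63×10^-34)²/(8·2.28×10^-27·(1.61×10^-11 m)²) = 9.297×10^-20 J.
Then E_5 = 5²·E_1 = 25·9.297×10^-20 J = 2.324×10^-18 J.
Converting, E_5 = 2.324×10^-18 J / (1.60×10^-19 J/eV) = 14.5 eV.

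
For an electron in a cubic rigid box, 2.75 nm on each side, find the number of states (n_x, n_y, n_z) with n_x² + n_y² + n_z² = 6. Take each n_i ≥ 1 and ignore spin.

The level has n_x² + n_y² + n_z² = 6. The ordered positive-integer solutions are (1, 1, 2), (1, 2, 1), (2, 1, 1).
That gives 3 states.

degeneracy = 3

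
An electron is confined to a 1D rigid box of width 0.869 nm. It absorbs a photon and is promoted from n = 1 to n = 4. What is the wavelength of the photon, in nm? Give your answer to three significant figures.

λ = 166 nm

E_1 = h²/(8m_eL²) = 7.978×10^-20 J, so ΔE = (4² − 1²)E_1 = 1.197×10^-18 J.
λ = hc/ΔE = (6.626×10^-34·2.998×10^8)/1.197×10^-18 = 1.66×10^-7 m = 166 nm.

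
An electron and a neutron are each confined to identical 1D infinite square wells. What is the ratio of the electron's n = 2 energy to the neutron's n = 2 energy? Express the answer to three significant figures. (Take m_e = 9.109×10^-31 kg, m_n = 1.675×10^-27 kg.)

1.84×10^3

E_n ∝ 1/m at fixed n and L, so the ratio is m_n/m_e = 1.675×10^-27/9.109×10^-31 = 1.84×10^3.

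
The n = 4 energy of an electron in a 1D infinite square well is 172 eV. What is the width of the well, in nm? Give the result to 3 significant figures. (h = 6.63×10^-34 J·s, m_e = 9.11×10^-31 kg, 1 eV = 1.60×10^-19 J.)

From E_n = n²h²/(8m_eL²), L = n·h/√(8m_eE_n).
E_4 = 172 eV = 2.752×10^-17 J, so L = 4·6.63×10^-34/√(8·9.11×10^-31·2.752×10^-17) = 1.87×10^-10 m = 0.187 nm.

L = 0.187 nm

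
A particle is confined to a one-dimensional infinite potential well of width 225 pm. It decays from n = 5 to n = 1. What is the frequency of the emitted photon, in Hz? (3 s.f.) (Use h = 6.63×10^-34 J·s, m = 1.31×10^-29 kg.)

f = 3.00×10^15 Hz

E_1 = h²/(8mL²) = 8.285×10^-20 J and ΔE = (5² − 1²)E_1 = 1.988×10^-18 J.
f = ΔE/h = 1.988×10^-18/6.63×10^-34 = 3.00×10^15 Hz.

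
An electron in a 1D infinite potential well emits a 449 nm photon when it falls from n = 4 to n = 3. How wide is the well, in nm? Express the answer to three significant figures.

The photon carries ΔE = hc/λ = 6.626×10^-34·2.998×10^8/4.49×10^-7 m = 4.424×10^-19 J.
Since ΔE = (4² − 3²)E_1, E_1 = 6.320×10^-20 J, and L = h/√(8m_eE_1) = 9.76×10^-10 m = 0.976 nm.

L = 0.976 nm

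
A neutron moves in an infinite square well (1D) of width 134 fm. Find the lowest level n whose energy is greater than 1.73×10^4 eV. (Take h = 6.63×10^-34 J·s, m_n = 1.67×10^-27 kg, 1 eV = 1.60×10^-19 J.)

E_1 = h²/(8m_nL²) = 1.832×10^-15 J = 1.145×10^4 eV.
Need n² > 1.73×10^4/1.145×10^4 = 1.511, i.e. n > 1.229.
The smallest integer satisfying this is n = 2.

n = 2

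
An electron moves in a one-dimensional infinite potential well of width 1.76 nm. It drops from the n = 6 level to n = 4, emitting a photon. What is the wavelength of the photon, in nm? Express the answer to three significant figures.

λ = 511 nm

E_1 = h²/(8m_eL²) = 1.945×10^-20 J, so ΔE = (6² − 4²)E_1 = 3.890×10^-19 J.
λ = hc/ΔE = (6.626×10^-34·2.998×10^8)/3.890×10^-19 = 5.11×10^-7 m = 511 nm.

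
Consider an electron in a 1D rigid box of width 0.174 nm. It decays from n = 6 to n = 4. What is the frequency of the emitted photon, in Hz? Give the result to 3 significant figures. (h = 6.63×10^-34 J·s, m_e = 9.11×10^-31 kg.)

f = 6.01×10^16 Hz

E_1 = h²/(8m_eL²) = 1.992×10^-18 J and ΔE = (6² − 4²)E_1 = 3.984×10^-17 J.
f = ΔE/h = 3.984×10^-17/6.63×10^-34 = 6.01×10^16 Hz.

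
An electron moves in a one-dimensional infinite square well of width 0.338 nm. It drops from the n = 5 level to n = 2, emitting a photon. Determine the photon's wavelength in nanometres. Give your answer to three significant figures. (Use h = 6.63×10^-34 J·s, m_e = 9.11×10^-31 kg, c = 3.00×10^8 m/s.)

E_1 = h²/(8m_eL²) = 5.279×10^-19 J, so ΔE = (5² − 2²)E_1 = 1.109×10^-17 J.
λ = hc/ΔE = (6.63×10^-34·3.00×10^8)/1.109×10^-17 = 1.79×10^-8 m = 17.9 nm.

λ = 17.9 nm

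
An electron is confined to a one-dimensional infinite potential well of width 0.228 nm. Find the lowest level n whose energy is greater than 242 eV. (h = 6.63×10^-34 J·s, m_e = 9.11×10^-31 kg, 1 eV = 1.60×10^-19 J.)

n = 6

E_1 = h²/(8m_eL²) = 1.160×10^-18 J = 7.250 eV.
Need n² > 242/7.250 = 33.38, i.e. n > 5.778.
The smallest integer satisfying this is n = 6.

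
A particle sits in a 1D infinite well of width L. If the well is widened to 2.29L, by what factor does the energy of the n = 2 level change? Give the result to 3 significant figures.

E_n ∝ 1/L², so the energy scales by 1/2.29² = 0.191.

0.191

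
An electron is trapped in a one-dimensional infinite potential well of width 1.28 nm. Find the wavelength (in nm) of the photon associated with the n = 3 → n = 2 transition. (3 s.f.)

λ = 1.08×10^3 nm

E_1 = h²/(8m_eL²) = 3.677×10^-20 J, so ΔE = (3² − 2²)E_1 = 1.839×10^-19 J.
λ = hc/ΔE = (6.626×10^-34·2.998×10^8)/1.839×10^-19 = 1.08×10^-6 m = 1.08×10^3 nm.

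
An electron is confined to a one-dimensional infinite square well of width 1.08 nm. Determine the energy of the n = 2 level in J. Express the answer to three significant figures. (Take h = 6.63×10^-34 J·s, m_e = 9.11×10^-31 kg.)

For an infinite well E_n = n²h²/(8m_eL²), so E_1 = h²/(8m_eL²) = (6.63×10^-34)²/(8·9.11×10^-31·(1.08×10^-9 m)²) = 5.171×10^-20 J.
Then E_2 = 2²·E_1 = 4·5.171×10^-20 J = 2.07×10^-19 J.

E_2 = 2.07×10^-19 J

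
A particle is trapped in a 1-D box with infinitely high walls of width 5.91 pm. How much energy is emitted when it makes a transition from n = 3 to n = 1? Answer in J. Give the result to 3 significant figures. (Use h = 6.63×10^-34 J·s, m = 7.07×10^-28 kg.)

E_1 = h²/(8mL²) = 2.225×10^-18 J.
|ΔE| = |3² − 1²|·E_1 = 8·2.225×10^-18 J = 1.78×10^-17 J.

|ΔE| = 1.78×10^-17 J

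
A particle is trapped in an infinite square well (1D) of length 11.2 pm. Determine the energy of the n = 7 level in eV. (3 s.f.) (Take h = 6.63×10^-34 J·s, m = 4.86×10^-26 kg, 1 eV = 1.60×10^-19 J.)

E_7 = 2.76 eV

For an infinite well E_n = n²h²/(8mL²), so E_1 = h²/(8mL²) = (6.63×10^-34)²/(8·4.86×10^-26·(1.12×10^-11 m)²) = 9.013×10^-21 J.
Then E_7 = 7²·E_1 = 49·9.013×10^-21 J = 4.416×10^-19 J.
Converting, E_7 = 4.416×10^-19 J / (1.60×10^-19 J/eV) = 2.76 eV.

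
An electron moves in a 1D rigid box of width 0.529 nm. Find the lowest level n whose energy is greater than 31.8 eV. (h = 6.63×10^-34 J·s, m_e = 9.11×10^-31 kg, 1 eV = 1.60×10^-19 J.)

E_1 = h²/(8m_eL²) = 2.155×10^-19 J = 1.347 eV.
Need n² > 31.8/1.347 = 23.61, i.e. n > 4.859.
The smallest integer satisfying this is n = 5.

n = 5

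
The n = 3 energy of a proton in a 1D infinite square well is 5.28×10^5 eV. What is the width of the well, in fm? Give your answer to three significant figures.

L = 59.1 fm

From E_n = n²h²/(8m_pL²), L = n·h/√(8m_pE_n).
E_3 = 5.28×10^5 eV = 8.459×10^-14 J, so L = 3·6.626×10^-34/√(8·1.673×10^-27·8.459×10^-14) = 5.91×10^-14 m = 59.1 fm.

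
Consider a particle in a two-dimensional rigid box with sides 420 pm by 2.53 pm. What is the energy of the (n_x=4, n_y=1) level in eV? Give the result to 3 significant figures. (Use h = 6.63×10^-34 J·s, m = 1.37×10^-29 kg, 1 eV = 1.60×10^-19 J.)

For a 2D rectangular well E = (h²/8m)·Σ n_i²/L_i² = (6.63×10^-34)²/(8·1.37×10^-29) · [4²/(420 pm)² + 1²/(2.53 pm)²].
Evaluating gives E = 6.269×10^-16 J = 3.92×10^3 eV.

E = 3.92×10^3 eV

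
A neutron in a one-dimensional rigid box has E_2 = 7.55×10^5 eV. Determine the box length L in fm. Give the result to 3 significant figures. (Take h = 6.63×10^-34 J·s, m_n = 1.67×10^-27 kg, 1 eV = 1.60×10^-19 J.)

From E_n = n²h²/(8m_nL²), L = n·h/√(8m_nE_n).
E_2 = 7.55×10^5 eV = 1.208×10^-13 J, so L = 2·6.63×10^-34/√(8·1.67×10^-27·1.208×10^-13) = 3.30×10^-14 m = 33.0 fm.

L = 33.0 fm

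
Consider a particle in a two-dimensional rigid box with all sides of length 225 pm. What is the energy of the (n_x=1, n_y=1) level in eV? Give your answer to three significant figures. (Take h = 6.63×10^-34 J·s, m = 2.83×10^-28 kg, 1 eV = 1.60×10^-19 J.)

For a 2D rectangular well E = (h²/8m)·Σ n_i²/L_i² = (6.63×10^-34)²/(8·2.83×10^-28) · [1²/(225 pm)² + 1²/(225 pm)²].
Evaluating gives E = 7.670×10^-21 J = 0.0479 eV.

E = 0.0479 eV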